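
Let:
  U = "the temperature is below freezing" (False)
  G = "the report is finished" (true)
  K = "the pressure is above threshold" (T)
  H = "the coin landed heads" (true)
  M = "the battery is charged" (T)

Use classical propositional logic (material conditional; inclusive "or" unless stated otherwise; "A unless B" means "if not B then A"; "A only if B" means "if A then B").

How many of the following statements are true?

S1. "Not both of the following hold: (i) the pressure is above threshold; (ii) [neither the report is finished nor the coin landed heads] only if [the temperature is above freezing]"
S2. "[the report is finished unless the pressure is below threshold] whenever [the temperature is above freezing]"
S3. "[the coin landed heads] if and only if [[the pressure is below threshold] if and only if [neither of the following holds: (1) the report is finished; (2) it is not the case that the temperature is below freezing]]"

S1: Parsed as K nand ((G nor H) -> ~U)

G nor H = T nor T = F
~U = ~F = T
(G nor H) -> ~U = F -> T = T
K nand ((G nor H) -> ~U) = T nand T = F
So S1 is false.

S2: Parsed as ~U -> (G | ~K)

~U = ~F = T
~K = ~T = F
G | ~K = T | F = T
~U -> (G | ~K) = T -> T = T
Hence S2 is true.

S3: This is H <-> (~K <-> (G nor ~U)).

~K = ~T = F
~U = ~F = T
G nor ~U = T nor T = F
~K <-> (G nor ~U) = F <-> F = T
H <-> (~K <-> (G nor ~U)) = T <-> T = T
So S3 is true.

Count: 2.

2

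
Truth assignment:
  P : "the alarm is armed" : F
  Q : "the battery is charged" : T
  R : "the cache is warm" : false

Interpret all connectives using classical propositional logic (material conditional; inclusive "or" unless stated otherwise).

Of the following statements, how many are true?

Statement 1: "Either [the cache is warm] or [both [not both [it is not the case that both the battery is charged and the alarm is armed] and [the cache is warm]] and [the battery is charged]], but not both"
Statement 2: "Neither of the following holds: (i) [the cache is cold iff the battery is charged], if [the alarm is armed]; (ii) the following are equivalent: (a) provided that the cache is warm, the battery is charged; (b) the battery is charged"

1

Statement 1: This is R xor (((Q nand P) nand R) and Q).

Q nand P = True nand False = True
(Q nand P) nand R = True nand False = True
((Q nand P) nand R) and Q = True and True = True
R xor (((Q nand P) nand R) and Q) = False xor True = True
So Statement 1 is true.

Statement 2: Parsed as (P -> (not R iff Q)) nor ((R -> Q) iff Q)

not R = not False = True
not R iff Q = True iff True = True
P -> (not R iff Q) = False -> True = True
R -> Q = False -> True = True
(R -> Q) iff Q = True iff True = True
(P -> (not R iff Q)) nor ((R -> Q) iff Q) = True nor True = False
Hence Statement 2 is false.

True statements: 1.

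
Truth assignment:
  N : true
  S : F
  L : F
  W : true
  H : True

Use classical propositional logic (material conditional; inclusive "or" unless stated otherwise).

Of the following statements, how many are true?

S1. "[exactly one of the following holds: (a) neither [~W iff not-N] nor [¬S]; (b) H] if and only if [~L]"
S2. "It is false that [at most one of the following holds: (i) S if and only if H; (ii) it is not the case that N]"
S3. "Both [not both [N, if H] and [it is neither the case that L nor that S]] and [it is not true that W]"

1

S1: In symbols: (((not W iff not N) nor not S) xor H) iff not L

not W = not True = False
not N = not True = False
not W iff not N = False iff False = True
not S = not False = True
(not W iff not N) nor not S = True nor True = False
((not W iff not N) nor not S) xor H = False xor True = True
not L = not False = True
(((not W iff not N) nor not S) xor H) iff not L = True iff True = True
Hence S1 is true.

S2: Parsed as not ((S iff H) nand not N)

S iff H = False iff True = False
not N = not True = False
(S iff H) nand not N = False nand False = True
not ((S iff H) nand not N) = not True = False
So S2 is false.

S3: This is ((H -> N) nand (L nor S)) and not W.

H -> N = True -> True = True
L nor S = False nor False = True
(H -> N) nand (L nor S) = True nand True = False
not W = not True = False
((H -> N) nand (L nor S)) and not W = False and False = False
Hence S3 is false.

True statements: 1.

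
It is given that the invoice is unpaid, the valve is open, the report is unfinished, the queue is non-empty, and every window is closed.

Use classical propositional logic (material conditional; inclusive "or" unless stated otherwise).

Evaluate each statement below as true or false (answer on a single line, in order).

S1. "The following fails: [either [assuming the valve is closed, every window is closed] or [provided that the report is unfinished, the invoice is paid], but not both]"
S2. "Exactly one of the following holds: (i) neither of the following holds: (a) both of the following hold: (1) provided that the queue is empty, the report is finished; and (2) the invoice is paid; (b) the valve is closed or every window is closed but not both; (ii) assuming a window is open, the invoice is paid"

S1 false, S2 true

Let M = "the valve is open" (True), W = "a window is open" (False), R = "the report is finished" (False), S = "the invoice is paid" (False), H = "the queue is empty" (False).

S1: In symbols: not ((not M -> not W) xor (not R -> S))

not M = not True = False
not W = not False = True
not M -> not W = False -> True = True
not R = not False = True
not R -> S = True -> False = False
(not M -> not W) xor (not R -> S) = True xor False = True
not ((not M -> not W) xor (not R -> S)) = not True = False
Thus S1 is false.

S2: Parsed as (((H -> R) and S) nor (not M xor not W)) xor (W -> S)

H -> R = False -> False = True
(H -> R) and S = True and False = False
not M = not True = False
not W = not False = True
not M xor not W = False xor True = True
((H -> R) and S) nor (not M xor not W) = False nor True = False
W -> S = False -> False = True
(((H -> R) and S) nor (not M xor not W)) xor (W -> S) = False xor True = True
Thus S2 is true.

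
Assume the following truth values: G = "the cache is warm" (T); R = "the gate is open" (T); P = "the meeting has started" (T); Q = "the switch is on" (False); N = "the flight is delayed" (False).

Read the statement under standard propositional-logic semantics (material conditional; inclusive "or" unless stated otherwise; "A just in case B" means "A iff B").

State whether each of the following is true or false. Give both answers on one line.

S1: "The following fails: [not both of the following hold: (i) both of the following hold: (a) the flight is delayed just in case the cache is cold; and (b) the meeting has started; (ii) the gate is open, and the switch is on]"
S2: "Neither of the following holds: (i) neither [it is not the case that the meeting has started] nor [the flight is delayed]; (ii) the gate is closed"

S1: Parsed as ¬(((N ↔ ¬G) ∧ P) ↑ (R ∧ Q))

¬G = ¬T = F
N ↔ ¬G = F ↔ F = T
(N ↔ ¬G) ∧ P = T ∧ T = T
R ∧ Q = T ∧ F = F
((N ↔ ¬G) ∧ P) ↑ (R ∧ Q) = T ↑ F = T
¬(((N ↔ ¬G) ∧ P) ↑ (R ∧ Q)) = ¬T = F
So S1 is false.

S2: Parsed as (¬P ↓ N) ↓ ¬R

¬P = ¬T = F
¬P ↓ N = F ↓ F = T
¬R = ¬T = F
(¬P ↓ N) ↓ ¬R = T ↓ F = F
So S2 is false.

S1 False; S2 False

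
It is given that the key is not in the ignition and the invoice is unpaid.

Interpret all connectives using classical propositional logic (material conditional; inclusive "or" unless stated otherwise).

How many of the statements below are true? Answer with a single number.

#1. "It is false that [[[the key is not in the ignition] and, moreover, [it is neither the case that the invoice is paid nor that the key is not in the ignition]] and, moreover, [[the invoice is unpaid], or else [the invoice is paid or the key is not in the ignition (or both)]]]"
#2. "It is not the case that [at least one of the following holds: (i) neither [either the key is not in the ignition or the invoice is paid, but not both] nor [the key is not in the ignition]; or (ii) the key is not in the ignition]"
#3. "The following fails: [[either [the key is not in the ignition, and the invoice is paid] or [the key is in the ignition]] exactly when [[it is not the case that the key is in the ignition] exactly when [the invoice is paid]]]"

Let P = "the key is in the ignition" (False), Q = "the invoice is paid" (False).

#1: This is not ((not P and (Q nor not P)) and (not Q or (Q or not P))).

not P = not False = True
not P = not False = True
Q nor not P = False nor True = False
not P and (Q nor not P) = True and False = False
not Q = not False = True
not P = not False = True
Q or not P = False or True = True
not Q or (Q or not P) = True or True = True
(not P and (Q nor not P)) and (not Q or (Q or not P)) = False and True = False
not ((not P and (Q nor not P)) and (not Q or (Q or not P))) = not False = True
So #1 is true.

#2: In symbols: not (((not P xor Q) nor not P) or not P)

not P = not False = True
not P xor Q = True xor False = True
not P = not False = True
(not P xor Q) nor not P = True nor True = False
not P = not False = True
((not P xor Q) nor not P) or not P = False or True = True
not (((not P xor Q) nor not P) or not P) = not True = False
So #2 is false.

#3: In symbols: not (((not P and Q) or P) iff (not P iff Q))

not P = not False = True
not P and Q = True and False = False
(not P and Q) or P = False or False = False
not P = not False = True
not P iff Q = True iff False = False
((not P and Q) or P) iff (not P iff Q) = False iff False = True
not (((not P and Q) or P) iff (not P iff Q)) = not True = False
Hence #3 is false.

True statements: 1.

1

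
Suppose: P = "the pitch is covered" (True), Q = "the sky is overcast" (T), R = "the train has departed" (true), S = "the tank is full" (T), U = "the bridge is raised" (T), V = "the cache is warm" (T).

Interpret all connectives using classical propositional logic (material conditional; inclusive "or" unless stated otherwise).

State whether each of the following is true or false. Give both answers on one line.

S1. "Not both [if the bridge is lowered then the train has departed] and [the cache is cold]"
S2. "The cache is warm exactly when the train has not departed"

S1 True; S2 False

S1: Parsed as (~U -> R) nand ~V

~U = ~T = F
~U -> R = F -> T = T
~V = ~T = F
(~U -> R) nand ~V = T nand F = T
So S1 is true.

S2: Parsed as V <-> ~R

~R = ~T = F
V <-> ~R = T <-> F = F
Thus S2 is false.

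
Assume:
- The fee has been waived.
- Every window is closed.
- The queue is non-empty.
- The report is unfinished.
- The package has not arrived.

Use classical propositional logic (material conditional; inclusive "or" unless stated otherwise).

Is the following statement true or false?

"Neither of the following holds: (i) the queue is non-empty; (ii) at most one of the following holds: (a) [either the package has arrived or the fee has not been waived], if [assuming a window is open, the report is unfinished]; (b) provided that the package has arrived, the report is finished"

Let G = "the queue is empty" (F), L = "a window is open" (F), K = "the report is finished" (F), P = "the package has arrived" (F), U = "the fee has been waived" (T).
Parsed as ~G nor (((L -> ~K) -> (P | ~U)) nand (P -> K))

~G = ~F = T
~K = ~F = T
L -> ~K = F -> T = T
~U = ~T = F
P | ~U = F | F = F
(L -> ~K) -> (P | ~U) = T -> F = F
P -> K = F -> F = T
((L -> ~K) -> (P | ~U)) nand (P -> K) = F nand T = T
~G nor (((L -> ~K) -> (P | ~U)) nand (P -> K)) = T nor T = F

false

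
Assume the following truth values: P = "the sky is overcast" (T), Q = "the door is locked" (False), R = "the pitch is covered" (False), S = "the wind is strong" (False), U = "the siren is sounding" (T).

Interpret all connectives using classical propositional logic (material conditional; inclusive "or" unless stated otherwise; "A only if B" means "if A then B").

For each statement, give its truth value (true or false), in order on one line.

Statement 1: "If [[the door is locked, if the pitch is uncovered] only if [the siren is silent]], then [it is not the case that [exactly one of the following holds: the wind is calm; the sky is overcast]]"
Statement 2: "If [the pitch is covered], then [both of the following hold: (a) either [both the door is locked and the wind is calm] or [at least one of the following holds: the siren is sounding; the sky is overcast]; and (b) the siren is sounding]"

Statement 1 T; Statement 2 T

Statement 1: This is ((not R -> Q) -> not U) -> not (not S xor P).

not R = not False = True
not R -> Q = True -> False = False
not U = not True = False
(not R -> Q) -> not U = False -> False = True
not S = not False = True
not S xor P = True xor True = False
not (not S xor P) = not False = True
((not R -> Q) -> not U) -> not (not S xor P) = True -> True = True
Thus Statement 1 is true.

Statement 2: This is R -> (((Q and not S) or (U or P)) and U).

not S = not False = True
Q and not S = False and True = False
U or P = True or True = True
(Q and not S) or (U or P) = False or True = True
((Q and not S) or (U or P)) and U = True and True = True
R -> (((Q and not S) or (U or P)) and U) = False -> True = True
So Statement 2 is true.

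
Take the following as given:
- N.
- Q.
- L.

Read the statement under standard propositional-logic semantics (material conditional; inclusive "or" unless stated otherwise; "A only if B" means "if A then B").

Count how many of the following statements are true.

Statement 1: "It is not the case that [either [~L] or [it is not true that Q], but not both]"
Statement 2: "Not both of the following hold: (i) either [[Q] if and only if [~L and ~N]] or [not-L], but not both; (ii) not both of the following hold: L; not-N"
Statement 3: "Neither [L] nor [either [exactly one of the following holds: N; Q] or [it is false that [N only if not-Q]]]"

Statement 1: Formalization: ¬(¬L ⊕ ¬Q)

¬L = ¬T = F
¬Q = ¬T = F
¬L ⊕ ¬Q = F ⊕ F = F
¬(¬L ⊕ ¬Q) = ¬F = T
Thus Statement 1 is true.

Statement 2: Parsed as ((Q ↔ (¬L ∧ ¬N)) ⊕ ¬L) ↑ (L ↑ ¬N)

¬L = ¬T = F
¬N = ¬T = F
¬L ∧ ¬N = F ∧ F = F
Q ↔ (¬L ∧ ¬N) = T ↔ F = F
¬L = ¬T = F
(Q ↔ (¬L ∧ ¬N)) ⊕ ¬L = F ⊕ F = F
¬N = ¬T = F
L ↑ ¬N = T ↑ F = T
((Q ↔ (¬L ∧ ¬N)) ⊕ ¬L) ↑ (L ↑ ¬N) = F ↑ T = T
So Statement 2 is true.

Statement 3: In symbols: L ↓ ((N ⊕ Q) ∨ ¬(N → ¬Q))

N ⊕ Q = T ⊕ T = F
¬Q = ¬T = F
N → ¬Q = T → F = F
¬(N → ¬Q) = ¬F = T
(N ⊕ Q) ∨ ¬(N → ¬Q) = F ∨ T = T
L ↓ ((N ⊕ Q) ∨ ¬(N → ¬Q)) = T ↓ T = F
Thus Statement 3 is false.

2 of the 3 statements are true (Statement 1, Statement 2).

2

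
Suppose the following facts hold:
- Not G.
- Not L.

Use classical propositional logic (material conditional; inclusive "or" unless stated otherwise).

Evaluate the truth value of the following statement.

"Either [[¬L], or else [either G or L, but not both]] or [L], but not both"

true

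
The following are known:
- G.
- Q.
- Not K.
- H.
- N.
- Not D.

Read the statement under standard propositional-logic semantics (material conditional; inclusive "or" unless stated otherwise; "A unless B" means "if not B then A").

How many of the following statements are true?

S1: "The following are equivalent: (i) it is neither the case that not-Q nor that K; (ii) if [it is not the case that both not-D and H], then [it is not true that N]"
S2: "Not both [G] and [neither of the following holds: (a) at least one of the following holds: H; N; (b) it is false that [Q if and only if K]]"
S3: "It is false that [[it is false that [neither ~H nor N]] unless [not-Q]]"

2

S1: This is (~Q nor K) <-> ((~D nand H) -> ~N).

~Q = ~T = F
~Q nor K = F nor F = T
~D = ~F = T
~D nand H = T nand T = F
~N = ~T = F
(~D nand H) -> ~N = F -> F = T
(~Q nor K) <-> ((~D nand H) -> ~N) = T <-> T = T
So S1 is true.

S2: Formalization: G nand ((H | N) nor ~(Q <-> K))

H | N = T | T = T
Q <-> K = T <-> F = F
~(Q <-> K) = ~F = T
(H | N) nor ~(Q <-> K) = T nor T = F
G nand ((H | N) nor ~(Q <-> K)) = T nand F = T
Thus S2 is true.

S3: Formalization: ~(~(~H nor N) | ~Q)

~H = ~T = F
~H nor N = F nor T = F
~(~H nor N) = ~F = T
~Q = ~T = F
~(~H nor N) | ~Q = T | F = T
~(~(~H nor N) | ~Q) = ~T = F
Thus S3 is false.

True statements: 2.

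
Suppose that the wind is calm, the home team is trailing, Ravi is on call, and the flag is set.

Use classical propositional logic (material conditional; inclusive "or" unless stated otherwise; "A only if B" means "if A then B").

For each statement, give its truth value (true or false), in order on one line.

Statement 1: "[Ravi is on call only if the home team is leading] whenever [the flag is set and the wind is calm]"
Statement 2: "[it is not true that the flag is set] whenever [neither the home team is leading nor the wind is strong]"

Statement 1 F; Statement 2 F

Let S = "the flag is set" (T), P = "the wind is strong" (F), R = "Ravi is on call" (T), Q = "the home team is leading" (F).

Statement 1: In symbols: (S ∧ ¬P) → (R → Q)

¬P = ¬F = T
S ∧ ¬P = T ∧ T = T
R → Q = T → F = F
(S ∧ ¬P) → (R → Q) = T → F = F
Thus Statement 1 is false.

Statement 2: In symbols: (Q ↓ P) → ¬S

Q ↓ P = F ↓ F = T
¬S = ¬T = F
(Q ↓ P) → ¬S = T → F = F
So Statement 2 is false.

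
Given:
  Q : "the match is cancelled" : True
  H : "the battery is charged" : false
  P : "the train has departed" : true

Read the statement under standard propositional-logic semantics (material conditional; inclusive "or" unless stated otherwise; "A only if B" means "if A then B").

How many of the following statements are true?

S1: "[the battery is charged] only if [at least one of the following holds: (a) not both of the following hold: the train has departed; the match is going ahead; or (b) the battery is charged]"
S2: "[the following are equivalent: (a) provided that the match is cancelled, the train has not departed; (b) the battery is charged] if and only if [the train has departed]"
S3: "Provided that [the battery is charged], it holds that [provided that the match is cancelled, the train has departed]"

3

S1: This is H → ((P ↑ ¬Q) ∨ H).

¬Q = ¬T = F
P ↑ ¬Q = T ↑ F = T
(P ↑ ¬Q) ∨ H = T ∨ F = T
H → ((P ↑ ¬Q) ∨ H) = F → T = T
So S1 is true.

S2: Parsed as ((Q → ¬P) ↔ H) ↔ P

¬P = ¬T = F
Q → ¬P = T → F = F
(Q → ¬P) ↔ H = F ↔ F = T
((Q → ¬P) ↔ H) ↔ P = T ↔ T = T
So S2 is true.

S3: Parsed as H → (Q → P)

Q → P = T → T = T
H → (Q → P) = F → T = T
Hence S3 is true.

True statements: 3.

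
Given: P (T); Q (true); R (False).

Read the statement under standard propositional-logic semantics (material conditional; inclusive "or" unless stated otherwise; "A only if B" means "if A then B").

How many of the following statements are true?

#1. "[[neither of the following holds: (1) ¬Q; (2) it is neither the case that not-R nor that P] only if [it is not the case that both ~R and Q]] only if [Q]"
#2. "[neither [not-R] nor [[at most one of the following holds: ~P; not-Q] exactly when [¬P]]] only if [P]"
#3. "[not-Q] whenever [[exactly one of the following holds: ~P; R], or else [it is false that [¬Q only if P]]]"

#1: Parsed as ((~Q nor (~R nor P)) -> (~R nand Q)) -> Q

~Q = ~T = F
~R = ~F = T
~R nor P = T nor T = F
~Q nor (~R nor P) = F nor F = T
~R = ~F = T
~R nand Q = T nand T = F
(~Q nor (~R nor P)) -> (~R nand Q) = T -> F = F
((~Q nor (~R nor P)) -> (~R nand Q)) -> Q = F -> T = T
So #1 is true.

#2: This is (~R nor ((~P nand ~Q) <-> ~P)) -> P.

~R = ~F = T
~P = ~T = F
~Q = ~T = F
~P nand ~Q = F nand F = T
~P = ~T = F
(~P nand ~Q) <-> ~P = T <-> F = F
~R nor ((~P nand ~Q) <-> ~P) = T nor F = F
(~R nor ((~P nand ~Q) <-> ~P)) -> P = F -> T = T
Thus #2 is true.

#3: In symbols: ((~P xor R) | ~(~Q -> P)) -> ~Q

~P = ~T = F
~P xor R = F xor F = F
~Q = ~T = F
~Q -> P = F -> T = T
~(~Q -> P) = ~T = F
(~P xor R) | ~(~Q -> P) = F | F = F
~Q = ~T = F
((~P xor R) | ~(~Q -> P)) -> ~Q = F -> F = T
Hence #3 is true.

True statements: 3 (#1, #2, #3).

3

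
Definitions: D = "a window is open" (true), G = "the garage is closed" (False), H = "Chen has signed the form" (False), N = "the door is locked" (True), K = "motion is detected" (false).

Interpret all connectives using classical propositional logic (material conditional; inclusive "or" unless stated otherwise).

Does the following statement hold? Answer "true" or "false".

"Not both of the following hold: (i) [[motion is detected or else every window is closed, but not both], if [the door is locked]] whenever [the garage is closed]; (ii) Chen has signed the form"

In symbols: (G -> (N -> (K xor ~D))) nand H

~D = ~T = F
K xor ~D = F xor F = F
N -> (K xor ~D) = T -> F = F
G -> (N -> (K xor ~D)) = F -> F = T
(G -> (N -> (K xor ~D))) nand H = T nand F = T

True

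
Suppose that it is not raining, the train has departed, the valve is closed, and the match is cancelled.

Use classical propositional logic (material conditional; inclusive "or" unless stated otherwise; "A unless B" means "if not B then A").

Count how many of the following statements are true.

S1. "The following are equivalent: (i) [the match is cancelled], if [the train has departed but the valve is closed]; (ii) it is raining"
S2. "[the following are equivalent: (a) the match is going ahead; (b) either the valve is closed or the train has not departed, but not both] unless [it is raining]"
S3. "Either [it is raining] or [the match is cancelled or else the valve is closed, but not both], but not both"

0

Let Q = "the train has departed" (T), R = "the valve is open" (F), S = "the match is cancelled" (T), P = "it is raining" (F).

S1: In symbols: ((Q ∧ ¬R) → S) ↔ P

¬R = ¬F = T
Q ∧ ¬R = T ∧ T = T
(Q ∧ ¬R) → S = T → T = T
((Q ∧ ¬R) → S) ↔ P = T ↔ F = F
Hence S1 is false.

S2: In symbols: (¬S ↔ (¬R ⊕ ¬Q)) ∨ P

¬S = ¬T = F
¬R = ¬F = T
¬Q = ¬T = F
¬R ⊕ ¬Q = T ⊕ F = T
¬S ↔ (¬R ⊕ ¬Q) = F ↔ T = F
(¬S ↔ (¬R ⊕ ¬Q)) ∨ P = F ∨ F = F
Hence S2 is false.

S3: In symbols: P ⊕ (S ⊕ ¬R)

¬R = ¬F = T
S ⊕ ¬R = T ⊕ T = F
P ⊕ (S ⊕ ¬R) = F ⊕ F = F
Hence S3 is false.

0 of the 3 statements are true (none).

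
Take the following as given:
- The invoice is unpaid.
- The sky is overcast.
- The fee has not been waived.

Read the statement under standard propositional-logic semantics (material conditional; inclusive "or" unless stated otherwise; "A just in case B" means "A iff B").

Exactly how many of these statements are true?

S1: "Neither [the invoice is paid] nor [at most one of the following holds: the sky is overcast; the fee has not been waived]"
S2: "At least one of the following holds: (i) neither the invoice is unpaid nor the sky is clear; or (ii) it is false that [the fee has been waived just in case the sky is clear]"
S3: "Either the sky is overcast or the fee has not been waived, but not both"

1

Let L = "the invoice is paid" (F), G = "the sky is overcast" (T), N = "the fee has been waived" (F).

S1: This is L ↓ (G ↑ ¬N).

¬N = ¬F = T
G ↑ ¬N = T ↑ T = F
L ↓ (G ↑ ¬N) = F ↓ F = T
Thus S1 is true.

S2: Parsed as (¬L ↓ ¬G) ∨ ¬(N ↔ ¬G)

¬L = ¬F = T
¬G = ¬T = F
¬L ↓ ¬G = T ↓ F = F
¬G = ¬T = F
N ↔ ¬G = F ↔ F = T
¬(N ↔ ¬G) = ¬T = F
(¬L ↓ ¬G) ∨ ¬(N ↔ ¬G) = F ∨ F = F
So S2 is false.

S3: Formalization: G ⊕ ¬N

¬N = ¬F = T
G ⊕ ¬N = T ⊕ T = F
Thus S3 is false.

True statements: 1 (S1).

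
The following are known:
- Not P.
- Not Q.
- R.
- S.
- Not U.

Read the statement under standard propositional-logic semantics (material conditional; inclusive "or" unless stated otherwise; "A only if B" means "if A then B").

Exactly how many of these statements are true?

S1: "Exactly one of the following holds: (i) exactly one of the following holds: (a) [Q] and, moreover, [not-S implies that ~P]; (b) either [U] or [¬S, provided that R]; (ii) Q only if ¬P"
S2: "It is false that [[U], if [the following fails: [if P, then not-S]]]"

1

S1: Formalization: ((Q and (not S -> not P)) xor (U or (R -> not S))) xor (Q -> not P)

not S = not True = False
not P = not False = True
not S -> not P = False -> True = True
Q and (not S -> not P) = False and True = False
not S = not True = False
R -> not S = True -> False = False
U or (R -> not S) = False or False = False
(Q and (not S -> not P)) xor (U or (R -> not S)) = False xor False = False
not P = not False = True
Q -> not P = False -> True = True
((Q and (not S -> not P)) xor (U or (R -> not S))) xor (Q -> not P) = False xor True = True
Thus S1 is true.

S2: In symbols: not (not (P -> not S) -> U)

not S = not True = False
P -> not S = False -> False = True
not (P -> not S) = not True = False
not (P -> not S) -> U = False -> False = True
not (not (P -> not S) -> U) = not True = False
Thus S2 is false.

1 of the 2 statements is true (S1).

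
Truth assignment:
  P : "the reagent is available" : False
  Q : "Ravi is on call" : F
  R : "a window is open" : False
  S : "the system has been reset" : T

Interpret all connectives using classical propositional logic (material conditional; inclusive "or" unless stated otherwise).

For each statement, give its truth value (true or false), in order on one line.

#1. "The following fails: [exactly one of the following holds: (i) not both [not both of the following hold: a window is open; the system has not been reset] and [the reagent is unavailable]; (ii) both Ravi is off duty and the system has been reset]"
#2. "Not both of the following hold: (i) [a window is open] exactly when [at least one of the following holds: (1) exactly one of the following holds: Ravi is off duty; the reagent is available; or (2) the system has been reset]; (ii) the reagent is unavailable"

#1 False, #2 True

#1: Formalization: ~(((R nand ~S) nand ~P) xor (~Q & S))

~S = ~T = F
R nand ~S = F nand F = T
~P = ~F = T
(R nand ~S) nand ~P = T nand T = F
~Q = ~F = T
~Q & S = T & T = T
((R nand ~S) nand ~P) xor (~Q & S) = F xor T = T
~(((R nand ~S) nand ~P) xor (~Q & S)) = ~T = F
So #1 is false.

#2: This is (R <-> ((~Q xor P) | S)) nand ~P.

~Q = ~F = T
~Q xor P = T xor F = T
(~Q xor P) | S = T | T = T
R <-> ((~Q xor P) | S) = F <-> T = F
~P = ~F = T
(R <-> ((~Q xor P) | S)) nand ~P = F nand T = T
Hence #2 is true.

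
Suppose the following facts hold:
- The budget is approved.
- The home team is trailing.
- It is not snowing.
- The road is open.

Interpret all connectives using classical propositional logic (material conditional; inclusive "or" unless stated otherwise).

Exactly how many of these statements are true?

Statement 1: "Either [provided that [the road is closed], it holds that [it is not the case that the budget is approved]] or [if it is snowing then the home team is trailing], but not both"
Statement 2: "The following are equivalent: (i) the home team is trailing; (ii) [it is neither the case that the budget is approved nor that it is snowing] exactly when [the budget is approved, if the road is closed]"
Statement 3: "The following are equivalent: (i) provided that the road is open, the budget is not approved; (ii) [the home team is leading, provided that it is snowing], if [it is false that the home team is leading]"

0

Let P = "the road is closed" (False), V = "the budget is approved" (True), H = "it is snowing" (False), W = "the home team is leading" (False).

Statement 1: This is (P -> not V) xor (H -> not W).

not V = not True = False
P -> not V = False -> False = True
not W = not False = True
H -> not W = False -> True = True
(P -> not V) xor (H -> not W) = True xor True = False
So Statement 1 is false.

Statement 2: Formalization: not W iff ((V nor H) iff (P -> V))

not W = not False = True
V nor H = True nor False = False
P -> V = False -> True = True
(V nor H) iff (P -> V) = False iff True = False
not W iff ((V nor H) iff (P -> V)) = True iff False = False
So Statement 2 is false.

Statement 3: Formalization: (not P -> not V) iff (not W -> (H -> W))

not P = not False = True
not V = not True = False
not P -> not V = True -> False = False
not W = not False = True
H -> W = False -> False = True
not W -> (H -> W) = True -> True = True
(not P -> not V) iff (not W -> (H -> W)) = False iff True = False
Thus Statement 3 is false.

Count: 0.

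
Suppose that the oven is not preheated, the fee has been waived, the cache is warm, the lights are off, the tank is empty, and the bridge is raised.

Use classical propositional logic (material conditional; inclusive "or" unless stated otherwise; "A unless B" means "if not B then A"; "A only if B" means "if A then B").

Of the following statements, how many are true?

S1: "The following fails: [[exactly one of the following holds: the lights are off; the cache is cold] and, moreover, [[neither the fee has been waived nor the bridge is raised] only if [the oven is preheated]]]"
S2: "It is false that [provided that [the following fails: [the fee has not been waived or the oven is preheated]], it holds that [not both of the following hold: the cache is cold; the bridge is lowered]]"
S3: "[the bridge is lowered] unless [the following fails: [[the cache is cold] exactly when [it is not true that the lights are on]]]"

1

Let D = "the lights are on" (False), N = "the cache is warm" (True), H = "the fee has been waived" (True), M = "the bridge is raised" (True), W = "the oven is preheated" (False).

S1: This is not ((not D xor not N) and ((H nor M) -> W)).

not D = not False = True
not N = not True = False
not D xor not N = True xor False = True
H nor M = True nor True = False
(H nor M) -> W = False -> False = True
(not D xor not N) and ((H nor M) -> W) = True and True = True
not ((not D xor not N) and ((H nor M) -> W)) = not True = False
So S1 is false.

S2: Parsed as not (not (not H or W) -> (not N nand not M))

not H = not True = False
not H or W = False or False = False
not (not H or W) = not False = True
not N = not True = False
not M = not True = False
not N nand not M = False nand False = True
not (not H or W) -> (not N nand not M) = True -> True = True
not (not (not H or W) -> (not N nand not M)) = not True = False
Hence S2 is false.

S3: Formalization: not M or not (not N iff not D)

not M = not True = False
not N = not True = False
not D = not False = True
not N iff not D = False iff True = False
not (not N iff not D) = not False = True
not M or not (not N iff not D) = False or True = True
So S3 is true.

1 of the 3 statements is true (S3).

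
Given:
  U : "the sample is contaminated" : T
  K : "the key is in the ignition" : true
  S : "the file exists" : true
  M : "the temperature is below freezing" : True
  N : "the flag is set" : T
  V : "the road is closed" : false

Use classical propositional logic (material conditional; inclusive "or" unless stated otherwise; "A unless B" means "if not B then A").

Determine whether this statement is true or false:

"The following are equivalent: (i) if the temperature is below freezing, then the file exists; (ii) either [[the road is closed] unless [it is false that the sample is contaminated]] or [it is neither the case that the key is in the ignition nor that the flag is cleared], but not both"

Parsed as (M → S) ↔ ((V ∨ ¬U) ⊕ (K ↓ ¬N))

M → S = T → T = T
¬U = ¬T = F
V ∨ ¬U = F ∨ F = F
¬N = ¬T = F
K ↓ ¬N = T ↓ F = F
(V ∨ ¬U) ⊕ (K ↓ ¬N) = F ⊕ F = F
(M → S) ↔ ((V ∨ ¬U) ⊕ (K ↓ ¬N)) = T ↔ F = F

false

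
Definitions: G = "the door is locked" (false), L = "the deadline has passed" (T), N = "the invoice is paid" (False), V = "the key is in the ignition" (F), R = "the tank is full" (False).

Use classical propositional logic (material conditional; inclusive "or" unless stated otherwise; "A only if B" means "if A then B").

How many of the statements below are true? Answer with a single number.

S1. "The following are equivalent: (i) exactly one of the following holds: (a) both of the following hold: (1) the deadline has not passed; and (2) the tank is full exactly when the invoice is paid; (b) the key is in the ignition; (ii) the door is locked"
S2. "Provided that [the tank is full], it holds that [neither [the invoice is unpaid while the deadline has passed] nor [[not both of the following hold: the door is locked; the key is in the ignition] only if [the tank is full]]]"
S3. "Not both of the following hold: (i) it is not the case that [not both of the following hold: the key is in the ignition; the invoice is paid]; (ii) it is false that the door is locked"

3

S1: This is ((~L & (R <-> N)) xor V) <-> G.

~L = ~T = F
R <-> N = F <-> F = T
~L & (R <-> N) = F & T = F
(~L & (R <-> N)) xor V = F xor F = F
((~L & (R <-> N)) xor V) <-> G = F <-> F = T
Hence S1 is true.

S2: Parsed as R -> ((~N & L) nor ((G nand V) -> R))

~N = ~F = T
~N & L = T & T = T
G nand V = F nand F = T
(G nand V) -> R = T -> F = F
(~N & L) nor ((G nand V) -> R) = T nor F = F
R -> ((~N & L) nor ((G nand V) -> R)) = F -> F = T
Hence S2 is true.

S3: Parsed as ~(V nand N) nand ~G

V nand N = F nand F = T
~(V nand N) = ~T = F
~G = ~F = T
~(V nand N) nand ~G = F nand T = T
Hence S3 is true.

True statements: 3 (S1, S2, S3).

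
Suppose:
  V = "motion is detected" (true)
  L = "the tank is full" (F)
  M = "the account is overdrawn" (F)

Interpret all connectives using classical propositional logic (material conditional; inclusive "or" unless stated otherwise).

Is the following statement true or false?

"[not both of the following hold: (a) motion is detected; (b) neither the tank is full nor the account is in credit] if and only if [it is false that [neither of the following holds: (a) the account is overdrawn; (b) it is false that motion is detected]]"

Formalization: (V nand (L nor ~M)) <-> ~(M nor ~V)

~M = ~F = T
L nor ~M = F nor T = F
V nand (L nor ~M) = T nand F = T
~V = ~T = F
M nor ~V = F nor F = T
~(M nor ~V) = ~T = F
(V nand (L nor ~M)) <-> ~(M nor ~V) = T <-> F = F

false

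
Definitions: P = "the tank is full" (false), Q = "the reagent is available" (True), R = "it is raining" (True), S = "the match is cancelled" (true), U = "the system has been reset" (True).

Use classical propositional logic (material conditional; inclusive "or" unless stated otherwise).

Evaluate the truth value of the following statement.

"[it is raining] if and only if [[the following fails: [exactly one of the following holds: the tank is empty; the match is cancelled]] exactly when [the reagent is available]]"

True

This is R <-> (~(~P xor S) <-> Q).

~P = ~F = T
~P xor S = T xor T = F
~(~P xor S) = ~F = T
~(~P xor S) <-> Q = T <-> T = T
R <-> (~(~P xor S) <-> Q) = T <-> T = T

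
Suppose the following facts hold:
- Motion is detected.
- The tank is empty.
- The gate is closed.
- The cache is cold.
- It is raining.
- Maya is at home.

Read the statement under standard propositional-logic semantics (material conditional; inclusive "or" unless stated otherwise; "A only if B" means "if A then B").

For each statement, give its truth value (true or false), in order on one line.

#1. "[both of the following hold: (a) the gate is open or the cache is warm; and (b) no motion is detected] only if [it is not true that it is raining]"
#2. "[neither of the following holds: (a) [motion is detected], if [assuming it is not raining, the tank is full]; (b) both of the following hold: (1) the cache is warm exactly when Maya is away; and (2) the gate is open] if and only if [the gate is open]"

Let U = "the gate is open" (F), N = "the cache is warm" (F), H = "motion is detected" (T), D = "it is raining" (T), V = "the tank is full" (F), Q = "Maya is at home" (T).

#1: Formalization: ((U ∨ N) ∧ ¬H) → ¬D

U ∨ N = F ∨ F = F
¬H = ¬T = F
(U ∨ N) ∧ ¬H = F ∧ F = F
¬D = ¬T = F
((U ∨ N) ∧ ¬H) → ¬D = F → F = T
Thus #1 is true.

#2: In symbols: (((¬D → V) → H) ↓ ((N ↔ ¬Q) ∧ U)) ↔ U

¬D = ¬T = F
¬D → V = F → F = T
(¬D → V) → H = T → T = T
¬Q = ¬T = F
N ↔ ¬Q = F ↔ F = T
(N ↔ ¬Q) ∧ U = T ∧ F = F
((¬D → V) → H) ↓ ((N ↔ ¬Q) ∧ U) = T ↓ F = F
(((¬D → V) → H) ↓ ((N ↔ ¬Q) ∧ U)) ↔ U = F ↔ F = T
Thus #2 is true.

#1 true; #2 true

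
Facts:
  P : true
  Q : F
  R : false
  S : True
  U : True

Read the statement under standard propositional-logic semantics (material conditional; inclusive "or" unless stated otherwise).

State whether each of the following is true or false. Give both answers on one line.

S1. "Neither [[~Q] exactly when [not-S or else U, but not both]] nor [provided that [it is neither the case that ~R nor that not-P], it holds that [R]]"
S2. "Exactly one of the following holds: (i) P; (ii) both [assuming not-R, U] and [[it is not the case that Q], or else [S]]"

S1 false; S2 false

S1: Formalization: (¬Q ↔ (¬S ⊕ U)) ↓ ((¬R ↓ ¬P) → R)

¬Q = ¬F = T
¬S = ¬T = F
¬S ⊕ U = F ⊕ T = T
¬Q ↔ (¬S ⊕ U) = T ↔ T = T
¬R = ¬F = T
¬P = ¬T = F
¬R ↓ ¬P = T ↓ F = F
(¬R ↓ ¬P) → R = F → F = T
(¬Q ↔ (¬S ⊕ U)) ↓ ((¬R ↓ ¬P) → R) = T ↓ T = F
Hence S1 is false.

S2: In symbols: P ⊕ ((¬R → U) ∧ (¬Q ∨ S))

¬R = ¬F = T
¬R → U = T → T = T
¬Q = ¬F = T
¬Q ∨ S = T ∨ T = T
(¬R → U) ∧ (¬Q ∨ S) = T ∧ T = T
P ⊕ ((¬R → U) ∧ (¬Q ∨ S)) = T ⊕ T = F
Hence S2 is false.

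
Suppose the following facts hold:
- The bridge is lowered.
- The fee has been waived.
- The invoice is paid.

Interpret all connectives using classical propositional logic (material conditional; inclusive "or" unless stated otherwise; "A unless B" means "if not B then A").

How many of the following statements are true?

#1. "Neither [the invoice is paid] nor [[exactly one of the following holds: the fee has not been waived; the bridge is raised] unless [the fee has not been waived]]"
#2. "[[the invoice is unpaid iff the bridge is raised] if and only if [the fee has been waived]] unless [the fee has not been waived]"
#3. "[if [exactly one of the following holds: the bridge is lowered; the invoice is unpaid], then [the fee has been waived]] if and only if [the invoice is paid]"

2

Let R = "the invoice is paid" (True), Q = "the fee has been waived" (True), P = "the bridge is raised" (False).

#1: This is R nor ((not Q xor P) or not Q).

not Q = not True = False
not Q xor P = False xor False = False
not Q = not True = False
(not Q xor P) or not Q = False or False = False
R nor ((not Q xor P) or not Q) = True nor False = False
Hence #1 is false.

#2: This is ((not R iff P) iff Q) or not Q.

not R = not True = False
not R iff P = False iff False = True
(not R iff P) iff Q = True iff True = True
not Q = not True = False
((not R iff P) iff Q) or not Q = True or False = True
Thus #2 is true.

#3: Parsed as ((not P xor not R) -> Q) iff R

not P = not False = True
not R = not True = False
not P xor not R = True xor False = True
(not P xor not R) -> Q = True -> True = True
((not P xor not R) -> Q) iff R = True iff True = True
Thus #3 is true.

2 of the 3 statements are true (#2, #3).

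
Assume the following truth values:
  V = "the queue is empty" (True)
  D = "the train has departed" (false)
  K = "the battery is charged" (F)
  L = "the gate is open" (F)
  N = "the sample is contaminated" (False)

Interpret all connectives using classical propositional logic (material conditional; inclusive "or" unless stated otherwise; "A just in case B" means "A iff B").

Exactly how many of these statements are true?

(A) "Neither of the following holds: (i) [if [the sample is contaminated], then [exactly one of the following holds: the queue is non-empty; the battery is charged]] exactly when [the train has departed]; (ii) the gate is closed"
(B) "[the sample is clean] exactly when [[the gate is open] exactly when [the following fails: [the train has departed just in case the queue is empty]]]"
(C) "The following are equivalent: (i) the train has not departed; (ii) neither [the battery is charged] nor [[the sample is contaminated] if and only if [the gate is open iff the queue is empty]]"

0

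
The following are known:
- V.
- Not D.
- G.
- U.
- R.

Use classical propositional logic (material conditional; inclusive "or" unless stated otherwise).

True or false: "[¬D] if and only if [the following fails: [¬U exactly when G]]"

true

In symbols: ~D <-> ~(~U <-> G)

~D = ~F = T
~U = ~T = F
~U <-> G = F <-> T = F
~(~U <-> G) = ~F = T
~D <-> ~(~U <-> G) = T <-> T = T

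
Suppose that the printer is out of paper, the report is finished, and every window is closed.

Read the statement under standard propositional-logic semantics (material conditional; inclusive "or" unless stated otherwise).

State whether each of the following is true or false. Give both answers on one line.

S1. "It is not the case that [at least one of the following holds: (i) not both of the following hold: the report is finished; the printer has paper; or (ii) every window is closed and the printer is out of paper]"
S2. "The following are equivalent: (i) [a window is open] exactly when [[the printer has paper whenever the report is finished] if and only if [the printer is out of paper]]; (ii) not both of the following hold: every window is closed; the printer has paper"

Let R = "the report is finished" (T), H = "the printer has paper" (F), N = "a window is open" (F).

S1: Formalization: ~((R nand H) | (~N & ~H))

R nand H = T nand F = T
~N = ~F = T
~H = ~F = T
~N & ~H = T & T = T
(R nand H) | (~N & ~H) = T | T = T
~((R nand H) | (~N & ~H)) = ~T = F
Thus S1 is false.

S2: Parsed as (N <-> ((R -> H) <-> ~H)) <-> (~N nand H)

R -> H = T -> F = F
~H = ~F = T
(R -> H) <-> ~H = F <-> T = F
N <-> ((R -> H) <-> ~H) = F <-> F = T
~N = ~F = T
~N nand H = T nand F = T
(N <-> ((R -> H) <-> ~H)) <-> (~N nand H) = T <-> T = T
Thus S2 is true.

S1 F; S2 T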